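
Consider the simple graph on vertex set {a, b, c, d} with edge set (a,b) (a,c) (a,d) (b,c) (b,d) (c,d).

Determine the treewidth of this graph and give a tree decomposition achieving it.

A single bag containing all 4 vertices is trivially a valid decomposition of width 3. On the other hand G contains the 4-clique {a, b, c, d}. A clique must lie in a single bag of any decomposition, so no decomposition can have width below 3. Hence tw(G) = 3 exactly.

Treewidth 3.
One such decomposition:
Bags: B1 = {a, b, c, d}
Tree: (single bag)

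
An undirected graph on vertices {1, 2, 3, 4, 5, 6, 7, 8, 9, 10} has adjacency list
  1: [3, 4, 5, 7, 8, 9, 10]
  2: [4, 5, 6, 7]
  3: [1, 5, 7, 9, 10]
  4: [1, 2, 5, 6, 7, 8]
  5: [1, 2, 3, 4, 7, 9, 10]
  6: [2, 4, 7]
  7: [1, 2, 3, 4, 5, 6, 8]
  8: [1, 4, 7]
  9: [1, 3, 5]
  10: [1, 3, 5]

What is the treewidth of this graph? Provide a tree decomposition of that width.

Treewidth 3.
One optimal decomposition is:
Bags: B1 = {1, 4, 5, 7}  B2 = {1, 3, 5, 7}  B3 = {1, 3, 5, 10}  B4 = {2, 4, 5, 7}  B5 = {2, 4, 6, 7}  B6 = {1, 3, 5, 9}  B7 = {1, 4, 7, 8}
Tree: B1–B2, B2–B3, B1–B4, B4–B5, B3–B6, B1–B7

Each bag holds 4 vertices, so the decomposition has width 3, which upper-bounds the treewidth. Conversely, {1, 4, 7, 8} is a clique of size 4, and the vertices of any clique must share a bag in every tree decomposition; so some bag has ≥ 4 vertices and tw(G) ≥ 3. Combining the bounds, tw(G) = 3.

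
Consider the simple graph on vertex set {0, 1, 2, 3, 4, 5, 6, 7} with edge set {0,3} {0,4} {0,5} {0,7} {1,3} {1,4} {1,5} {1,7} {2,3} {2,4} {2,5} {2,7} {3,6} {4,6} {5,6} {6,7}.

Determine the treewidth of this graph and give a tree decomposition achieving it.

Treewidth 4.
One optimal decomposition is:
Bags: B1 = {0, 3, 4, 5, 7}  B2 = {3, 4, 5, 6, 7}  B3 = {2, 3, 4, 5, 7}  B4 = {1, 3, 4, 5, 7}
Tree: B1–B2, B2–B3, B3–B4

Each bag holds 5 vertices, so the decomposition has width 4, which upper-bounds the treewidth. For the lower bound: the 5 vertex sets {0,5}, {4,6}, {2,3}, {7}, {1} are disjoint, each induces a connected subgraph, and every pair is joined by at least one edge of G. Contracting each set to a single vertex therefore yields K_{5} as a minor, and since treewidth is minor-monotone, tw(G) ≥ tw(K_{5}) = 4. Hence tw(G) = 4 exactly.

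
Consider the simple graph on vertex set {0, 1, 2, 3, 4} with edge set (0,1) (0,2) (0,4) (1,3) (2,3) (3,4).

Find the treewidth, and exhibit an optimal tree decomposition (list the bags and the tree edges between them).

Each bag holds 3 vertices, so the decomposition has width 2, which upper-bounds the treewidth. The edges 1–0–2–3–1 form a cycle, so G is not a tree and its treewidth is at least 2. Combining the bounds, tw(G) = 2.

Treewidth 2.
One such decomposition:
Bags: B1 = {0, 1, 3}  B2 = {0, 2, 3}  B3 = {0, 3, 4}
Tree: B1–B2, B2–B3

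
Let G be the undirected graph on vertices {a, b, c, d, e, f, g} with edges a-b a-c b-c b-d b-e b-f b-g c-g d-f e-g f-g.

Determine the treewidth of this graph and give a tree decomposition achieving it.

Treewidth 2.
One optimal decomposition is:
Bags: B1 = {b, e, g}  B2 = {b, f, g}  B3 = {b, c, g}  B4 = {b, d, f}  B5 = {a, b, c}
Tree: B1–B2, B2–B3, B2–B4, B3–B5

Every bag has size at most 3, so the width is 3 − 1 = 2 and tw(G) ≤ 2. On the other hand G contains the 3-clique {b, d, f}. A clique must lie in a single bag of any decomposition, so no decomposition can have width below 2. Therefore the treewidth is 2.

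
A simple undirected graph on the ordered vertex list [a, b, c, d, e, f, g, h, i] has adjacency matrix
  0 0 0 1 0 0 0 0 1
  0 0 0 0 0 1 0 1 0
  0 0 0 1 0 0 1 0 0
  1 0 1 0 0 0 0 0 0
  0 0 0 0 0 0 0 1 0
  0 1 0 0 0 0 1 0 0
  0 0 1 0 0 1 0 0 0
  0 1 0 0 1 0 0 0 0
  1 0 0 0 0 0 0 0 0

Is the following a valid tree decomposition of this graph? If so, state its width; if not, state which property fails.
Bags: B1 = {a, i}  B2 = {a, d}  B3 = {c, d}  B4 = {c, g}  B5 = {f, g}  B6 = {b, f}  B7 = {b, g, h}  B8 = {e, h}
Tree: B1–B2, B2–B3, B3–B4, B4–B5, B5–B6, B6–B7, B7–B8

No — bags containing vertex g are not connected in the tree.

A tree decomposition must satisfy three properties: every vertex lies in some bag; for every edge, both endpoints lie together in some bag; and for every vertex, the bags containing it form a connected subtree. Here bags containing vertex g are not connected in the tree, so the decomposition is invalid.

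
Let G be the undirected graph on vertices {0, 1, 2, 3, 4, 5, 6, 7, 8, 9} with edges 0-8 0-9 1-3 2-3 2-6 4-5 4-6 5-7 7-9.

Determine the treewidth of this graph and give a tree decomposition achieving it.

Every bag has size at most 2, so the width is 2 − 1 = 1 and tw(G) ≤ 1. Any graph with an edge has treewidth ≥ 1, and G has the edge 8–0. Hence tw(G) = 1 exactly.

Treewidth 1.
One such decomposition:
Bags: B1 = {0, 8}  B2 = {0, 9}  B3 = {7, 9}  B4 = {5, 7}  B5 = {4, 5}  B6 = {4, 6}  B7 = {2, 6}  B8 = {2, 3}  B9 = {1, 3}
Tree: B1–B2, B2–B3, B3–B4, B4–B5, B5–B6, B6–B7, B7–B8, B8–B9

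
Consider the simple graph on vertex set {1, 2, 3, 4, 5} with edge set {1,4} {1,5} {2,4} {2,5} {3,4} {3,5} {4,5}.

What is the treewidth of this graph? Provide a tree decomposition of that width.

Treewidth 2.
One optimal decomposition is:
Bags: B1 = {3, 4, 5}  B2 = {2, 4, 5}  B3 = {1, 4, 5}
Tree: B1–B2, B2–B3

The largest bag has 3 vertices, giving width 2; this decomposition certifies tw(G) ≤ 2. Conversely, {1, 4, 5} is a clique of size 3, and the vertices of any clique must share a bag in every tree decomposition; so some bag has ≥ 3 vertices and tw(G) ≥ 2. The upper and lower bounds meet at 2, so that is the treewidth.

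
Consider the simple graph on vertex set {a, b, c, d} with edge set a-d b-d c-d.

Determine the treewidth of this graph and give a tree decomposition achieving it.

Treewidth 1.
One such decomposition:
Bags: B1 = {b, d}  B2 = {a, d}  B3 = {c, d}
Tree: B1–B2, B1–B3

Each bag holds 2 vertices, so the decomposition has width 1, which upper-bounds the treewidth. G has an edge, so its treewidth is at least 1. Therefore the treewidth is 1.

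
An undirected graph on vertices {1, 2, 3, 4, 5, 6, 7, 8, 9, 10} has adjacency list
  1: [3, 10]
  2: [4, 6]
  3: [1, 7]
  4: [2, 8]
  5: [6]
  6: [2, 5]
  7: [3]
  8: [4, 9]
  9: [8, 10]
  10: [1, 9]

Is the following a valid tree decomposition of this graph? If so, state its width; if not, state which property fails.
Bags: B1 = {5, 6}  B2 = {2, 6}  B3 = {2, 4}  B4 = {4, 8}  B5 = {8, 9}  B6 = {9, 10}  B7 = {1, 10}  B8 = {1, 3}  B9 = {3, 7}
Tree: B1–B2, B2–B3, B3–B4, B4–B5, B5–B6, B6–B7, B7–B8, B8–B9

Vertex coverage: the bags together contain {1, 2, 3, 4, 5, 6, 7, 8, 9, 10}, the full vertex set. Edge coverage: each edge of G has both endpoints in at least one bag. Running intersection: for every vertex, the bags containing it form a connected subtree. All three properties hold, so this is a valid tree decomposition of width max|bag| − 1 = 1, and hence tw(G) ≤ 1.

Yes; width 1.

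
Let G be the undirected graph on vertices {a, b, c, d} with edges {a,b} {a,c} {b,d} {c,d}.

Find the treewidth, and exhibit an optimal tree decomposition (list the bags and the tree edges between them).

Each bag holds 3 vertices, so the decomposition has width 2, which upper-bounds the treewidth. Since d–b–a–c–d is a cycle in G, G is not acyclic. Forests are exactly the graphs of treewidth ≤ 1, so tw(G) ≥ 2. Therefore the treewidth is 2.

Treewidth 2.
One optimal decomposition is:
Bags: B1 = {a, b, d}  B2 = {a, c, d}
Tree: B1–B2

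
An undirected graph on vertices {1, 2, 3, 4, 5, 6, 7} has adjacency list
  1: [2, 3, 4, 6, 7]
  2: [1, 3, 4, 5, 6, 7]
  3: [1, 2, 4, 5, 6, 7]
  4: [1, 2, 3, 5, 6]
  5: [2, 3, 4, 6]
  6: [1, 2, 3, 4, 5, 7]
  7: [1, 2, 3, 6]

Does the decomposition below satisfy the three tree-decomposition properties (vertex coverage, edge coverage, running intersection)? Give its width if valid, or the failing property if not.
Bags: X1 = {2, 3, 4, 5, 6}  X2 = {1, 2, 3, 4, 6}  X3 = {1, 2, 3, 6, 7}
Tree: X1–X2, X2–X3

Every vertex of G appears in some bag (union = {1, 2, 3, 4, 5, 6, 7}); every edge is covered by a bag; and for each vertex v the set of bags containing v is connected in the bag tree. The decomposition is therefore valid. The largest bag has 5 vertices, so the width is 4.

Yes; width 4.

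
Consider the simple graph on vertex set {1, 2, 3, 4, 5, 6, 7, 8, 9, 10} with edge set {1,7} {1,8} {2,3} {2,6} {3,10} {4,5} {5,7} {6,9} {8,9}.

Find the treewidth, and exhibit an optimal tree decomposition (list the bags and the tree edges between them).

Treewidth 1.
One such decomposition:
Bags: B1 = {4, 5}  B2 = {5, 7}  B3 = {1, 7}  B4 = {1, 8}  B5 = {8, 9}  B6 = {6, 9}  B7 = {2, 6}  B8 = {2, 3}  B9 = {3, 10}
Tree: B1–B2, B2–B3, B3–B4, B4–B5, B5–B6, B6–B7, B7–B8, B8–B9

The largest bag has 2 vertices, giving width 1; this decomposition certifies tw(G) ≤ 1. Since G has at least one edge (e.g. 4–5), it is not an edgeless graph, so tw(G) ≥ 1. Combining the bounds, tw(G) = 1.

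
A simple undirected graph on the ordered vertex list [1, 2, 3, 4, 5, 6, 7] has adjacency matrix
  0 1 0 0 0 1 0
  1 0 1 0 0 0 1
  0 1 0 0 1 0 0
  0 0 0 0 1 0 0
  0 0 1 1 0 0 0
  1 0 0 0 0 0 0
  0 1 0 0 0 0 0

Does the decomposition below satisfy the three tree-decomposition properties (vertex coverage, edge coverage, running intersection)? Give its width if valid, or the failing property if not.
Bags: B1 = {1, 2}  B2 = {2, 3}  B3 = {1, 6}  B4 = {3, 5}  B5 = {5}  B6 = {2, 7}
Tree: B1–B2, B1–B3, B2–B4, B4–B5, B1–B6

No — vertex 4 appears in no bag.

A tree decomposition must satisfy three properties: every vertex lies in some bag; for every edge, both endpoints lie together in some bag; and for every vertex, the bags containing it form a connected subtree. Here vertex 4 appears in no bag, so the decomposition is invalid.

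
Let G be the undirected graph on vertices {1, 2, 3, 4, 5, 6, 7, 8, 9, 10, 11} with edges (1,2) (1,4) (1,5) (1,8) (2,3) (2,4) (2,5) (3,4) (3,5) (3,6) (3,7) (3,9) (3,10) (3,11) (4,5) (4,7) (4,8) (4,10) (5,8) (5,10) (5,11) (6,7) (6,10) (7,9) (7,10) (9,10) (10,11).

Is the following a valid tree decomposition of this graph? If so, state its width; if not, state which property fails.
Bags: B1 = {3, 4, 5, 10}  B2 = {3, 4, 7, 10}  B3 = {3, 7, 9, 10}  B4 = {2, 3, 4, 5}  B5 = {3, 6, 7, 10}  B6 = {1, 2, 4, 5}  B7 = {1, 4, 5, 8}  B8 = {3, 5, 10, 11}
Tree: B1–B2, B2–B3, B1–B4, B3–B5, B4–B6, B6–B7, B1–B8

Yes; width 3.

Checking the three conditions: (i) the bags cover all of {1, 2, 3, 4, 5, 6, 7, 8, 9, 10, 11}; (ii) for each edge, some bag contains both endpoints; (iii) the bags containing any fixed vertex form a subtree. All hold, so the decomposition is valid with width 4 − 1 = 3.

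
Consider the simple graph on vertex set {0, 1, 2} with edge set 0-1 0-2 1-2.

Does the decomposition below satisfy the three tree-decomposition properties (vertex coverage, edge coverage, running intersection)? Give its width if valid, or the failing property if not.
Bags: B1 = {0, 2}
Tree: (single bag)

A tree decomposition must satisfy three properties: every vertex lies in some bag; for every edge, both endpoints lie together in some bag; and for every vertex, the bags containing it form a connected subtree. Here vertex 1 appears in no bag, so the decomposition is invalid.

No — vertex 1 appears in no bag.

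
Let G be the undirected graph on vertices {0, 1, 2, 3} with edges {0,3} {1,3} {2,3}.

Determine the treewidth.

1

A width-1 tree decomposition is:
Bags: B1 = {1, 3}  B2 = {0, 3}  B3 = {2, 3}
Tree: B1–B2, B2–B3
Each bag holds 2 vertices, so the decomposition has width 1, which upper-bounds the treewidth. Any graph with an edge has treewidth ≥ 1, and G has the edge 3–1. Hence tw(G) = 1 exactly.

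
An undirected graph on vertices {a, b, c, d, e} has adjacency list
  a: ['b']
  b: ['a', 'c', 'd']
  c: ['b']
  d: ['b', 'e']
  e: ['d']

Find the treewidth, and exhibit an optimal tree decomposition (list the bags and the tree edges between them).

Each bag holds 2 vertices, so the decomposition has width 1, which upper-bounds the treewidth. Any graph with an edge has treewidth ≥ 1, and G has the edge b–c. Combining the bounds, tw(G) = 1.

Treewidth 1.
One such decomposition:
Bags: B1 = {b, c}  B2 = {b, d}  B3 = {d, e}  B4 = {a, b}
Tree: B1–B2, B2–B3, B2–B4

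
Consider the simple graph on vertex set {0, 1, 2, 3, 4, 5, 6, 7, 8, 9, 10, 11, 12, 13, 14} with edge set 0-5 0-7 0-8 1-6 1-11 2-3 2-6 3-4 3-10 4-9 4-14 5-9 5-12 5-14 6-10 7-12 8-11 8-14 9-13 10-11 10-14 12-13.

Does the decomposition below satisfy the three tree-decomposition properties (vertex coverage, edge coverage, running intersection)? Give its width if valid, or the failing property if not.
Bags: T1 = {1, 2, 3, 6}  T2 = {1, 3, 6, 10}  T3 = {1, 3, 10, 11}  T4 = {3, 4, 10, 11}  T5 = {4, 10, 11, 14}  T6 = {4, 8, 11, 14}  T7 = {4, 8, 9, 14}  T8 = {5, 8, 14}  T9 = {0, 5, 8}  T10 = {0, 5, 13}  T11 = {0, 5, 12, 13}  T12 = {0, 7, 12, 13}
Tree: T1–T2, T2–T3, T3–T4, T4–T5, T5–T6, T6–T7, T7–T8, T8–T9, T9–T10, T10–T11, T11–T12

A tree decomposition must satisfy three properties: every vertex lies in some bag; for every edge, both endpoints lie together in some bag; and for every vertex, the bags containing it form a connected subtree. Here edge (9,5) lies in no bag, so the decomposition is invalid.

No — edge (9,5) lies in no bag.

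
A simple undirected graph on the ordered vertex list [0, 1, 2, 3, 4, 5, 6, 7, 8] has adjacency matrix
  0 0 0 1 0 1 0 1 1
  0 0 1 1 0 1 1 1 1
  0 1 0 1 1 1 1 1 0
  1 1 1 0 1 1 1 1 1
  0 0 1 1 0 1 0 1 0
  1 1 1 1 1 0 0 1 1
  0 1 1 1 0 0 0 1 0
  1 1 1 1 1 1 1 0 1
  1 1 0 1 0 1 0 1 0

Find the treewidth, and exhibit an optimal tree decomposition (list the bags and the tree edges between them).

Each bag holds 5 vertices, so the decomposition has width 4, which upper-bounds the treewidth. For the lower bound, the 5 vertices {0, 3, 5, 7, 8} are pairwise adjacent, and any tree decomposition puts a clique entirely inside one bag — forcing width ≥ 4. Hence tw(G) = 4 exactly.

Treewidth 4.
Bags: B1 = {1, 3, 5, 7, 8}  B2 = {1, 2, 3, 5, 7}  B3 = {1, 2, 3, 6, 7}  B4 = {0, 3, 5, 7, 8}  B5 = {2, 3, 4, 5, 7}
Tree: B1–B2, B2–B3, B1–B4, B2–B5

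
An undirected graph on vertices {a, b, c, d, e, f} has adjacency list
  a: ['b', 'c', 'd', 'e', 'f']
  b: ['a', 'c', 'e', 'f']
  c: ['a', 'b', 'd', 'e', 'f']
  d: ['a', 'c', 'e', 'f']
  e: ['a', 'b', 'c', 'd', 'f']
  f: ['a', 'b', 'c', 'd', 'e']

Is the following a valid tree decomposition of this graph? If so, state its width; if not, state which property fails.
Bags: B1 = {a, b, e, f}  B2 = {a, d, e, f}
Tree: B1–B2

A tree decomposition must satisfy three properties: every vertex lies in some bag; for every edge, both endpoints lie together in some bag; and for every vertex, the bags containing it form a connected subtree. Here vertex c appears in no bag, so the decomposition is invalid.

No — vertex c appears in no bag.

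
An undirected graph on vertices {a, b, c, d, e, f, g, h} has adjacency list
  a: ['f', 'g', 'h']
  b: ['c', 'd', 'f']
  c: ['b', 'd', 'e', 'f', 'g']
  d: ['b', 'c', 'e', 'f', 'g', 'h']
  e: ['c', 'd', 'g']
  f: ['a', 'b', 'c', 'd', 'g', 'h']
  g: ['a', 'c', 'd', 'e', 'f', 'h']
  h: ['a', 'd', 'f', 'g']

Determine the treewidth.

A width-3 tree decomposition is:
Bags: B1 = {c, d, f, g}  B2 = {b, c, d, f}  B3 = {d, f, g, h}  B4 = {a, f, g, h}  B5 = {c, d, e, g}
Tree: B1–B2, B1–B3, B3–B4, B1–B5
The largest bag has 4 vertices, giving width 3; this decomposition certifies tw(G) ≤ 3. For the lower bound, the 4 vertices {c, d, e, g} are pairwise adjacent, and any tree decomposition puts a clique entirely inside one bag — forcing width ≥ 3. Combining the bounds, tw(G) = 3.

3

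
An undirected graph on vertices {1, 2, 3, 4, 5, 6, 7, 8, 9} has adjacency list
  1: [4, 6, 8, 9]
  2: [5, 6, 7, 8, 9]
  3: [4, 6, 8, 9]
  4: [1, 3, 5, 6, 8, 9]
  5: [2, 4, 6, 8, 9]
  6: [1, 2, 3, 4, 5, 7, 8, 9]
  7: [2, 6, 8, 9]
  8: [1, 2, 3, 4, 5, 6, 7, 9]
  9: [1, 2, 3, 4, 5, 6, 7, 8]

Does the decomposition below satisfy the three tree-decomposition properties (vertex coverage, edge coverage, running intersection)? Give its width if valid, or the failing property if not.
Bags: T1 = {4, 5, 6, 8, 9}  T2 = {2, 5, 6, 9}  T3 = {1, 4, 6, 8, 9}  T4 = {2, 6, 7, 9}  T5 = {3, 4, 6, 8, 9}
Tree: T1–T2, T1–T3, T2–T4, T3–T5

A tree decomposition must satisfy three properties: every vertex lies in some bag; for every edge, both endpoints lie together in some bag; and for every vertex, the bags containing it form a connected subtree. Here edge (8,2) lies in no bag, so the decomposition is invalid.

No — edge (8,2) lies in no bag.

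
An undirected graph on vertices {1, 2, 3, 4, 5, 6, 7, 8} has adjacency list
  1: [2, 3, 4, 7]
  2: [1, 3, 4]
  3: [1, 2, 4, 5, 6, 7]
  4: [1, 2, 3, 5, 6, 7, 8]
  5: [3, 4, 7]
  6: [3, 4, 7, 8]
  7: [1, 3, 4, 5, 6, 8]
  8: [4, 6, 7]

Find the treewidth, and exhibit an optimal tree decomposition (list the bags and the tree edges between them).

Treewidth 3.
One optimal decomposition is:
Bags: B1 = {3, 4, 6, 7}  B2 = {1, 3, 4, 7}  B3 = {1, 2, 3, 4}  B4 = {4, 6, 7, 8}  B5 = {3, 4, 5, 7}
Tree: B1–B2, B2–B3, B1–B4, B1–B5

Every bag has size at most 4, so the width is 4 − 1 = 3 and tw(G) ≤ 3. Conversely, {4, 6, 7, 8} is a clique of size 4, and the vertices of any clique must share a bag in every tree decomposition; so some bag has ≥ 4 vertices and tw(G) ≥ 3. Therefore the treewidth is 3.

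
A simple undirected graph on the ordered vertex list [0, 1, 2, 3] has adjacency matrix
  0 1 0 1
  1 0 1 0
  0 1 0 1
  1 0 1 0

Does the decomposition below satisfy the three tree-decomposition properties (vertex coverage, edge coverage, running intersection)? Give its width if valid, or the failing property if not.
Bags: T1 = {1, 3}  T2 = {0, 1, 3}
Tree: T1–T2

A tree decomposition must satisfy three properties: every vertex lies in some bag; for every edge, both endpoints lie together in some bag; and for every vertex, the bags containing it form a connected subtree. Here vertex 2 appears in no bag, so the decomposition is invalid.

No — vertex 2 appears in no bag.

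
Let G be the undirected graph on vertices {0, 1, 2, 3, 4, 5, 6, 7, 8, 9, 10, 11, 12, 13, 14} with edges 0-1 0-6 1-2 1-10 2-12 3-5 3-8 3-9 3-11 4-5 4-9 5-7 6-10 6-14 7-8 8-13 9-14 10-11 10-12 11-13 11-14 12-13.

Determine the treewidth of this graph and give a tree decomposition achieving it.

Treewidth 3.
One such decomposition:
Bags: B1 = {0, 1, 2, 6}  B2 = {1, 2, 6, 10}  B3 = {2, 6, 10, 12}  B4 = {6, 10, 12, 14}  B5 = {10, 11, 12, 14}  B6 = {11, 12, 13, 14}  B7 = {9, 11, 13, 14}  B8 = {3, 9, 11, 13}  B9 = {3, 8, 9, 13}  B10 = {3, 4, 8, 9}  B11 = {3, 4, 5, 8}  B12 = {4, 5, 7, 8}
Tree: B1–B2, B2–B3, B3–B4, B4–B5, B5–B6, B6–B7, B7–B8, B8–B9, B9–B10, B10–B11, B11–B12

Every bag has size at most 4, so the width is 4 − 1 = 3 and tw(G) ≤ 3. For the lower bound: the 4 vertex sets {0,1,2}, {6}, {10}, {11,12,13,14} are disjoint, each induces a connected subgraph, and every pair is joined by at least one edge of G. Contracting each set to a single vertex therefore yields K_{4} as a minor, and since treewidth is minor-monotone, tw(G) ≥ tw(K_{4}) = 3. The upper and lower bounds meet at 3, so that is the treewidth.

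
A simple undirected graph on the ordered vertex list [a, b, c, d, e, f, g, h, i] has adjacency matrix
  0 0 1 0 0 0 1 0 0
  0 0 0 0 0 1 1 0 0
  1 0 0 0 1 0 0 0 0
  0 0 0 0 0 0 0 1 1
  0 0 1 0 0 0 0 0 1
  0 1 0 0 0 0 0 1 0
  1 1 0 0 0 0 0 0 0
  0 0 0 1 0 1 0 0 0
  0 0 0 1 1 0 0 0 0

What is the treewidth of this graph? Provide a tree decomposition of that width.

Treewidth 2.
Bags: B1 = {d, f, h}  B2 = {b, d, f}  B3 = {b, d, g}  B4 = {a, d, g}  B5 = {a, c, d}  B6 = {c, d, e}  B7 = {d, e, i}
Tree: B1–B2, B2–B3, B3–B4, B4–B5, B5–B6, B6–B7

The largest bag has 3 vertices, giving width 2; this decomposition certifies tw(G) ≤ 2. For the lower bound, G contains the cycle d–h–f–b–g–a–c–e–i–d, so G is not a forest; only forests have treewidth ≤ 1, hence tw(G) ≥ 2. Hence tw(G) = 2 exactly.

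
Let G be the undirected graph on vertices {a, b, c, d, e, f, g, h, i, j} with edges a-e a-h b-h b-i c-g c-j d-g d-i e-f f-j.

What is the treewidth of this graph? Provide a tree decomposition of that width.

Every bag has size at most 3, so the width is 3 − 1 = 2 and tw(G) ≤ 2. The edges b–h–a–e–f–j–c–g–d–i–b form a cycle, so G is not a tree and its treewidth is at least 2. The upper and lower bounds meet at 2, so that is the treewidth.

Treewidth 2.
One such decomposition:
Bags: B1 = {a, b, h}  B2 = {a, b, e}  B3 = {b, e, f}  B4 = {b, f, j}  B5 = {b, c, j}  B6 = {b, c, g}  B7 = {b, d, g}  B8 = {b, d, i}
Tree: B1–B2, B2–B3, B3–B4, B4–B5, B5–B6, B6–B7, B7–B8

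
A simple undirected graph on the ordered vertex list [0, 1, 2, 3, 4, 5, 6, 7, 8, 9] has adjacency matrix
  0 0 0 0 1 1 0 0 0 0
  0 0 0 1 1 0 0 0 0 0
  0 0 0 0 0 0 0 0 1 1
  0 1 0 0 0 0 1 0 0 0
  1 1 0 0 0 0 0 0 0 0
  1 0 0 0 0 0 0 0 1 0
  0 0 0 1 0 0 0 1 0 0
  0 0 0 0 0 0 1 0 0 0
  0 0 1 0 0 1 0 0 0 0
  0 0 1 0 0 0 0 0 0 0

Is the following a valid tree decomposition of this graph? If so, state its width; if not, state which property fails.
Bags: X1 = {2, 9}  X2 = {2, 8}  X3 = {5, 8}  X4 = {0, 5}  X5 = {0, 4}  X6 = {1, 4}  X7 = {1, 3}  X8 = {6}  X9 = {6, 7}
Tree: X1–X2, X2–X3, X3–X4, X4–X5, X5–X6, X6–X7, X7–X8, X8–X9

No — edge (3,6) lies in no bag.

A tree decomposition must satisfy three properties: every vertex lies in some bag; for every edge, both endpoints lie together in some bag; and for every vertex, the bags containing it form a connected subtree. Here edge (3,6) lies in no bag, so the decomposition is invalid.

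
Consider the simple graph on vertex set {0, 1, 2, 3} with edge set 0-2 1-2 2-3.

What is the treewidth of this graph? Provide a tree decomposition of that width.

Treewidth 1.
Bags: B1 = {2, 3}  B2 = {1, 2}  B3 = {0, 2}
Tree: B1–B2, B1–B3

Every bag has size at most 2, so the width is 2 − 1 = 1 and tw(G) ≤ 1. Any graph with an edge has treewidth ≥ 1, and G has the edge 3–2. The upper and lower bounds meet at 1, so that is the treewidth.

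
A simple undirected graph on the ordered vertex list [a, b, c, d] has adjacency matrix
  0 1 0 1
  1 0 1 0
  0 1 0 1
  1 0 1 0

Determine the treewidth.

A width-2 tree decomposition is:
Bags: B1 = {b, c, d}  B2 = {a, b, d}
Tree: B1–B2
The largest bag has 3 vertices, giving width 2; this decomposition certifies tw(G) ≤ 2. The edges b–c–d–a–b form a cycle, so G is not a tree and its treewidth is at least 2. Therefore the treewidth is 2.

2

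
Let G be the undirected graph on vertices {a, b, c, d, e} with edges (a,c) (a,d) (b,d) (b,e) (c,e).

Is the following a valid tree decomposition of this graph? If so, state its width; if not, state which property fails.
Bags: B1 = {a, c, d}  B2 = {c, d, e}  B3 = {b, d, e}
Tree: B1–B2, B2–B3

Every vertex of G appears in some bag (union = {a, b, c, d, e}); every edge is covered by a bag; and for each vertex v the set of bags containing v is connected in the bag tree. The decomposition is therefore valid. The largest bag has 3 vertices, so the width is 2.

Yes; width 2.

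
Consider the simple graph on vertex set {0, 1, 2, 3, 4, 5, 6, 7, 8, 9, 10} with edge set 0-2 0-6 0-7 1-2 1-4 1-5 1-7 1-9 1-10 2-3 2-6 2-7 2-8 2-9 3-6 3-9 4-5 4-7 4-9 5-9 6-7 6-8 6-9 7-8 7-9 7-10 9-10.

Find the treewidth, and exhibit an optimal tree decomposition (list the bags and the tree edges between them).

Treewidth 3.
One optimal decomposition is:
Bags: B1 = {2, 6, 7, 9}  B2 = {1, 2, 7, 9}  B3 = {2, 3, 6, 9}  B4 = {2, 6, 7, 8}  B5 = {1, 4, 7, 9}  B6 = {1, 4, 5, 9}  B7 = {0, 2, 6, 7}  B8 = {1, 7, 9, 10}
Tree: B1–B2, B1–B3, B1–B4, B2–B5, B5–B6, B1–B7, B2–B8

Every bag has size at most 4, so the width is 4 − 1 = 3 and tw(G) ≤ 3. Conversely, {2, 3, 6, 9} is a clique of size 4, and the vertices of any clique must share a bag in every tree decomposition; so some bag has ≥ 4 vertices and tw(G) ≥ 3. The upper and lower bounds meet at 3, so that is the treewidth.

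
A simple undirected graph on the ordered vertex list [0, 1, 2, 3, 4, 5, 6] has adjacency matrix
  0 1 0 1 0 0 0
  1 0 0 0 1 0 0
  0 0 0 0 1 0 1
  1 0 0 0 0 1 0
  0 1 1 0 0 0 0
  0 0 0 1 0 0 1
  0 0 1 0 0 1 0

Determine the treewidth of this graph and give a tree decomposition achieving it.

Each bag holds 3 vertices, so the decomposition has width 2, which upper-bounds the treewidth. For the lower bound, G contains the cycle 2–6–5–3–0–1–4–2, so G is not a forest; only forests have treewidth ≤ 1, hence tw(G) ≥ 2. Combining the bounds, tw(G) = 2.

Treewidth 2.
One such decomposition:
Bags: B1 = {2, 5, 6}  B2 = {2, 3, 5}  B3 = {0, 2, 3}  B4 = {0, 1, 2}  B5 = {1, 2, 4}
Tree: B1–B2, B2–B3, B3–B4, B4–B5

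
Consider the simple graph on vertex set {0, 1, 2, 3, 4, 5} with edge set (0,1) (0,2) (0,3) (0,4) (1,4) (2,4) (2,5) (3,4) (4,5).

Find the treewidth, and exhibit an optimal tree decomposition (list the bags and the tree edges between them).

The largest bag has 3 vertices, giving width 2; this decomposition certifies tw(G) ≤ 2. For the lower bound, the 3 vertices {0, 1, 4} are pairwise adjacent, and any tree decomposition puts a clique entirely inside one bag — forcing width ≥ 2. Combining the bounds, tw(G) = 2.

Treewidth 2.
One optimal decomposition is:
Bags: B1 = {0, 2, 4}  B2 = {2, 4, 5}  B3 = {0, 1, 4}  B4 = {0, 3, 4}
Tree: B1–B2, B1–B3, B3–B4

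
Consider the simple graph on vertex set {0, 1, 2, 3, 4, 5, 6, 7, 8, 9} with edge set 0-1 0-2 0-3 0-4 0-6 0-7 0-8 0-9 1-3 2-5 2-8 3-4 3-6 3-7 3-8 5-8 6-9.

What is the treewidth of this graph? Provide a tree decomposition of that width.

The largest bag has 3 vertices, giving width 2; this decomposition certifies tw(G) ≤ 2. Conversely, {0, 6, 9} is a clique of size 3, and the vertices of any clique must share a bag in every tree decomposition; so some bag has ≥ 3 vertices and tw(G) ≥ 2. Hence tw(G) = 2 exactly.

Treewidth 2.
One optimal decomposition is:
Bags: B1 = {0, 3, 4}  B2 = {0, 1, 3}  B3 = {0, 3, 8}  B4 = {0, 2, 8}  B5 = {0, 3, 7}  B6 = {0, 3, 6}  B7 = {0, 6, 9}  B8 = {2, 5, 8}
Tree: B1–B2, B2–B3, B3–B4, B3–B5, B3–B6, B6–B7, B4–B8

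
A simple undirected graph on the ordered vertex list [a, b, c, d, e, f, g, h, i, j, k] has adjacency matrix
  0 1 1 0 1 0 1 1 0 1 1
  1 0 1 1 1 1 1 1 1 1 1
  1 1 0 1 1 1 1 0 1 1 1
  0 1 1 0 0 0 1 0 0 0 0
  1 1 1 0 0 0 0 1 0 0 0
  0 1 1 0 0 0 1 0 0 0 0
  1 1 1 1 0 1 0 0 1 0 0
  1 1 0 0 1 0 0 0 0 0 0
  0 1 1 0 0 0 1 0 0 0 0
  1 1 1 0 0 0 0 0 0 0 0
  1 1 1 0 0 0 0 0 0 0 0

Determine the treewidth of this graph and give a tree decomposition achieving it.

Treewidth 3.
One such decomposition:
Bags: B1 = {a, b, c, g}  B2 = {b, c, f, g}  B3 = {a, b, c, k}  B4 = {b, c, d, g}  B5 = {a, b, c, e}  B6 = {a, b, e, h}  B7 = {a, b, c, j}  B8 = {b, c, g, i}
Tree: B1–B2, B1–B3, B1–B4, B1–B5, B5–B6, B5–B7, B2–B8

Every bag has size at most 4, so the width is 4 − 1 = 3 and tw(G) ≤ 3. Conversely, {a, b, e, h} is a clique of size 4, and the vertices of any clique must share a bag in every tree decomposition; so some bag has ≥ 4 vertices and tw(G) ≥ 3. Therefore the treewidth is 3.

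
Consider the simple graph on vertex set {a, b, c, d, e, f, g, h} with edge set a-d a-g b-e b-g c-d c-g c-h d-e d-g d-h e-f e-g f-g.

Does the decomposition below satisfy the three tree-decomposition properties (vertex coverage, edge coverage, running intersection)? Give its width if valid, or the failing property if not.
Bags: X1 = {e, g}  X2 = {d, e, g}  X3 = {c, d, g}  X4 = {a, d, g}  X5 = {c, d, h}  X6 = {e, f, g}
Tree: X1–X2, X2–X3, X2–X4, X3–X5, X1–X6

No — vertex b appears in no bag.

A tree decomposition must satisfy three properties: every vertex lies in some bag; for every edge, both endpoints lie together in some bag; and for every vertex, the bags containing it form a connected subtree. Here vertex b appears in no bag, so the decomposition is invalid.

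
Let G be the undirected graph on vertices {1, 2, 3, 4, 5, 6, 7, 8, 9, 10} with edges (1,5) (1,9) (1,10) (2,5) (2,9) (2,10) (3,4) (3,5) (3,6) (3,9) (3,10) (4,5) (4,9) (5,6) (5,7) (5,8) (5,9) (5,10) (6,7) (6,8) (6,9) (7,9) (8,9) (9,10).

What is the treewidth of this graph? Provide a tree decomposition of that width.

Every bag has size at most 4, so the width is 4 − 1 = 3 and tw(G) ≤ 3. On the other hand G contains the 4-clique {1, 5, 9, 10}. A clique must lie in a single bag of any decomposition, so no decomposition can have width below 3. Therefore the treewidth is 3.

Treewidth 3.
One optimal decomposition is:
Bags: B1 = {5, 6, 7, 9}  B2 = {3, 5, 6, 9}  B3 = {3, 5, 9, 10}  B4 = {5, 6, 8, 9}  B5 = {2, 5, 9, 10}  B6 = {3, 4, 5, 9}  B7 = {1, 5, 9, 10}
Tree: B1–B2, B2–B3, B2–B4, B3–B5, B3–B6, B5–B7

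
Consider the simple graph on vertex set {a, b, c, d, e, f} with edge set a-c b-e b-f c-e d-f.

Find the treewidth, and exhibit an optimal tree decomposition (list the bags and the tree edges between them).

Each bag holds 2 vertices, so the decomposition has width 1, which upper-bounds the treewidth. Any graph with an edge has treewidth ≥ 1, and G has the edge a–c. Combining the bounds, tw(G) = 1.

Treewidth 1.
One optimal decomposition is:
Bags: B1 = {a, c}  B2 = {c, e}  B3 = {b, e}  B4 = {b, f}  B5 = {d, f}
Tree: B1–B2, B2–B3, B3–B4, B4–B5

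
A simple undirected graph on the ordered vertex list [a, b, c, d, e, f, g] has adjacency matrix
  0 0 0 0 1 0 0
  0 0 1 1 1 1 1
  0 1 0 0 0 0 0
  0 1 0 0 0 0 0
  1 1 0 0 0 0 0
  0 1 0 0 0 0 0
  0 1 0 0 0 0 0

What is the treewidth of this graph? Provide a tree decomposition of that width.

Each bag holds 2 vertices, so the decomposition has width 1, which upper-bounds the treewidth. Since G has at least one edge (e.g. b–e), it is not an edgeless graph, so tw(G) ≥ 1. Therefore the treewidth is 1.

Treewidth 1.
One optimal decomposition is:
Bags: B1 = {b, e}  B2 = {b, d}  B3 = {a, e}  B4 = {b, c}  B5 = {b, g}  B6 = {b, f}
Tree: B1–B2, B1–B3, B1–B4, B2–B5, B2–B6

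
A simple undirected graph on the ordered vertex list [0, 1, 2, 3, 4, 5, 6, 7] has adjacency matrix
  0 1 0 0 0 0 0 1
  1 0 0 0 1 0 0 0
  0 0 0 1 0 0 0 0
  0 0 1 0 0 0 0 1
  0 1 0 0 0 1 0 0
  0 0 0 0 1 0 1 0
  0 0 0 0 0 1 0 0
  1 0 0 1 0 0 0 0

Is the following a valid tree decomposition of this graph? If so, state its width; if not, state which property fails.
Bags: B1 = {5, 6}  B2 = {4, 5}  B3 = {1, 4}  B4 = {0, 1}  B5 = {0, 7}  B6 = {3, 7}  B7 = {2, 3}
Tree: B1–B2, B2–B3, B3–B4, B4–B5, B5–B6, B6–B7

Checking the three conditions: (i) the bags cover all of {0, 1, 2, 3, 4, 5, 6, 7}; (ii) for each edge, some bag contains both endpoints; (iii) the bags containing any fixed vertex form a subtree. All hold, so the decomposition is valid with width 2 − 1 = 1.

Yes; width 1.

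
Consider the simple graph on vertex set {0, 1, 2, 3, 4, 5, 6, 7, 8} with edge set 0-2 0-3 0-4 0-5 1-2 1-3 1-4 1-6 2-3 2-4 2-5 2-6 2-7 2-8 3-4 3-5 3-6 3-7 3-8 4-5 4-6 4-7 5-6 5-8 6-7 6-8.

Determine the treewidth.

A width-4 tree decomposition is:
Bags: B1 = {2, 3, 4, 5, 6}  B2 = {0, 2, 3, 4, 5}  B3 = {1, 2, 3, 4, 6}  B4 = {2, 3, 4, 6, 7}  B5 = {2, 3, 5, 6, 8}
Tree: B1–B2, B1–B3, B3–B4, B1–B5
Every bag has size at most 5, so the width is 5 − 1 = 4 and tw(G) ≤ 4. For the lower bound, the 5 vertices {2, 3, 5, 6, 8} are pairwise adjacent, and any tree decomposition puts a clique entirely inside one bag — forcing width ≥ 4. Combining the bounds, tw(G) = 4.

4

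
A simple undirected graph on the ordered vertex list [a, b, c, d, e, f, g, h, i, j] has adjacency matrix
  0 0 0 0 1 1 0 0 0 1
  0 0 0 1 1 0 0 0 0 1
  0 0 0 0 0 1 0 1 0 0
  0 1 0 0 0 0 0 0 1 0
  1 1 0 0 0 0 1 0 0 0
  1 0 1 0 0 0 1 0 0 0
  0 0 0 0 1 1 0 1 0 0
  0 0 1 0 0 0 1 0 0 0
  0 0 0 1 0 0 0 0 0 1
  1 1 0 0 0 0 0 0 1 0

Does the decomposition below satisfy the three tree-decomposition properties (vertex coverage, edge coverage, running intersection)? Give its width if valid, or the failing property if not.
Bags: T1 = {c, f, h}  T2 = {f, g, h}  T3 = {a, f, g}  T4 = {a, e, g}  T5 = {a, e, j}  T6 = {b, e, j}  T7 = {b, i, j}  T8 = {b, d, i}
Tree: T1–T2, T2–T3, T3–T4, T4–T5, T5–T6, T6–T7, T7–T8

Yes; width 2.

Every vertex of G appears in some bag (union = {a, b, c, d, e, f, g, h, i, j}); every edge is covered by a bag; and for each vertex v the set of bags containing v is connected in the bag tree. The decomposition is therefore valid. The largest bag has 3 vertices, so the width is 2.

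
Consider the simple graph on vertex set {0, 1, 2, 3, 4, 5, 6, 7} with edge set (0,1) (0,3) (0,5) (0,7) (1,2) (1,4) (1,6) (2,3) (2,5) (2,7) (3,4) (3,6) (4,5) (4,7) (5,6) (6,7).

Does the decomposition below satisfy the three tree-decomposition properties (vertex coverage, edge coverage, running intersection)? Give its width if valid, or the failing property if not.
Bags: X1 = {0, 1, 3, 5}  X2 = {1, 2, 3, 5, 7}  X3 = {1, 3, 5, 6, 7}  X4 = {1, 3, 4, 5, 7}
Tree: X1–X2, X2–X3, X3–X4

A tree decomposition must satisfy three properties: every vertex lies in some bag; for every edge, both endpoints lie together in some bag; and for every vertex, the bags containing it form a connected subtree. Here edge (7,0) lies in no bag, so the decomposition is invalid.

No — edge (7,0) lies in no bag.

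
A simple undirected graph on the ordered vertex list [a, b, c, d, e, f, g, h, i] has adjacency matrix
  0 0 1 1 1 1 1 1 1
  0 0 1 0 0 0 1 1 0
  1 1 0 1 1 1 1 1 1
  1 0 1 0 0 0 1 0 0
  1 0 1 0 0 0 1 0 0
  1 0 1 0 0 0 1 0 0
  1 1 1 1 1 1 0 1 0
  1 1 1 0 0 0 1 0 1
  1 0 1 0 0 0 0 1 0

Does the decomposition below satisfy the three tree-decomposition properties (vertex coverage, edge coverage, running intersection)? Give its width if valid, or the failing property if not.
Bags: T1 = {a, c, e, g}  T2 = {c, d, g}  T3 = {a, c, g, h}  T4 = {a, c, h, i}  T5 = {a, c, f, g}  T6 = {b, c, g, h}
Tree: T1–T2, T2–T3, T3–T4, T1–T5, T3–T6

A tree decomposition must satisfy three properties: every vertex lies in some bag; for every edge, both endpoints lie together in some bag; and for every vertex, the bags containing it form a connected subtree. Here edge (a,d) lies in no bag, so the decomposition is invalid.

No — edge (a,d) lies in no bag.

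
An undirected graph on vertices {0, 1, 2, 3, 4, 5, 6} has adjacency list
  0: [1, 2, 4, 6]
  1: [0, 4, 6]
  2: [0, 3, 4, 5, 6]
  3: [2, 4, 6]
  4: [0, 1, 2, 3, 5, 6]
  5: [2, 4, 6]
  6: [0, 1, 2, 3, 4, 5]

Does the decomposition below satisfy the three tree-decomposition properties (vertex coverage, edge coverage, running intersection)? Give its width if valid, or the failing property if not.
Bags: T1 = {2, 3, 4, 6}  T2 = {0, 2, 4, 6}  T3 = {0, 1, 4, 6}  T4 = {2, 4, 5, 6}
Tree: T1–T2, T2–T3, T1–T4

Vertex coverage: the bags together contain {0, 1, 2, 3, 4, 5, 6}, the full vertex set. Edge coverage: each edge of G has both endpoints in at least one bag. Running intersection: for every vertex, the bags containing it form a connected subtree. All three properties hold, so this is a valid tree decomposition of width max|bag| − 1 = 3, and hence tw(G) ≤ 3.

Yes; width 3.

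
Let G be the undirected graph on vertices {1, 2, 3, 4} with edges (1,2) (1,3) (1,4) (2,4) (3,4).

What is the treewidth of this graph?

2

A width-2 tree decomposition is:
Bags: B1 = {1, 3, 4}  B2 = {1, 2, 4}
Tree: B1–B2
Each bag holds 3 vertices, so the decomposition has width 2, which upper-bounds the treewidth. On the other hand G contains the 3-clique {1, 2, 4}. A clique must lie in a single bag of any decomposition, so no decomposition can have width below 2. Hence tw(G) = 2 exactly.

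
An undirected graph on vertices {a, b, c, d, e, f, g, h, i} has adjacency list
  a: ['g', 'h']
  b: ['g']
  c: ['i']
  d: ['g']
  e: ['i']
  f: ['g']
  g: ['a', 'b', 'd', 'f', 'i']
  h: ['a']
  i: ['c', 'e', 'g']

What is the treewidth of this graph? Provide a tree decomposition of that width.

Treewidth 1.
One optimal decomposition is:
Bags: B1 = {d, g}  B2 = {g, i}  B3 = {b, g}  B4 = {f, g}  B5 = {e, i}  B6 = {a, g}  B7 = {a, h}  B8 = {c, i}
Tree: B1–B2, B2–B3, B3–B4, B2–B5, B3–B6, B6–B7, B2–B8

The largest bag has 2 vertices, giving width 1; this decomposition certifies tw(G) ≤ 1. G has an edge, so its treewidth is at least 1. The upper and lower bounds meet at 1, so that is the treewidth.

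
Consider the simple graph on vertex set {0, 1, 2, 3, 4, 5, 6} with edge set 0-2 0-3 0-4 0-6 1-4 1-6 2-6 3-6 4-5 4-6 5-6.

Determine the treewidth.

2

A width-2 tree decomposition is:
Bags: B1 = {4, 5, 6}  B2 = {0, 4, 6}  B3 = {0, 3, 6}  B4 = {0, 2, 6}  B5 = {1, 4, 6}
Tree: B1–B2, B2–B3, B3–B4, B1–B5
The largest bag has 3 vertices, giving width 2; this decomposition certifies tw(G) ≤ 2. On the other hand G contains the 3-clique {0, 2, 6}. A clique must lie in a single bag of any decomposition, so no decomposition can have width below 2. Hence tw(G) = 2 exactly.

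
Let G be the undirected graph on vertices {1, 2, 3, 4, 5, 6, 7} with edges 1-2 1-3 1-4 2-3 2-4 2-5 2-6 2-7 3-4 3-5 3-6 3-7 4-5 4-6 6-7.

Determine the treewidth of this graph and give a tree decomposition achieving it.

The largest bag has 4 vertices, giving width 3; this decomposition certifies tw(G) ≤ 3. On the other hand G contains the 4-clique {1, 2, 3, 4}. A clique must lie in a single bag of any decomposition, so no decomposition can have width below 3. Hence tw(G) = 3 exactly.

Treewidth 3.
One optimal decomposition is:
Bags: B1 = {1, 2, 3, 4}  B2 = {2, 3, 4, 6}  B3 = {2, 3, 6, 7}  B4 = {2, 3, 4, 5}
Tree: B1–B2, B2–B3, B2–B4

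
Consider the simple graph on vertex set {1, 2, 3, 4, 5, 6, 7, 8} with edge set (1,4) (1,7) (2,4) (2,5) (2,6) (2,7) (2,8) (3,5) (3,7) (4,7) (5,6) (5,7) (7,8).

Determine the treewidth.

A width-2 tree decomposition is:
Bags: B1 = {3, 5, 7}  B2 = {2, 5, 7}  B3 = {2, 4, 7}  B4 = {2, 5, 6}  B5 = {1, 4, 7}  B6 = {2, 7, 8}
Tree: B1–B2, B2–B3, B2–B4, B3–B5, B3–B6
Each bag holds 3 vertices, so the decomposition has width 2, which upper-bounds the treewidth. Conversely, {2, 5, 6} is a clique of size 3, and the vertices of any clique must share a bag in every tree decomposition; so some bag has ≥ 3 vertices and tw(G) ≥ 2. Combining the bounds, tw(G) = 2.

2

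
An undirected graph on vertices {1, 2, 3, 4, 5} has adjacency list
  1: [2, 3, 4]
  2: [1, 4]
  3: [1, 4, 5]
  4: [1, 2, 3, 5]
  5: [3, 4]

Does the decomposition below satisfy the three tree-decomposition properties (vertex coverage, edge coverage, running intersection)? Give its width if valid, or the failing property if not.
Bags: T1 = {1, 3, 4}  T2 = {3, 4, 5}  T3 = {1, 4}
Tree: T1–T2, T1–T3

A tree decomposition must satisfy three properties: every vertex lies in some bag; for every edge, both endpoints lie together in some bag; and for every vertex, the bags containing it form a connected subtree. Here vertex 2 appears in no bag, so the decomposition is invalid.

No — vertex 2 appears in no bag.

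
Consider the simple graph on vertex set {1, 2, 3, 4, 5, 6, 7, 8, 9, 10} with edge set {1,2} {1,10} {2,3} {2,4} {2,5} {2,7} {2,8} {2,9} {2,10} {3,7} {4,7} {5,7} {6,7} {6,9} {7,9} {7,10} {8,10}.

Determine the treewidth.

2

A width-2 tree decomposition is:
Bags: B1 = {2, 7, 9}  B2 = {6, 7, 9}  B3 = {2, 5, 7}  B4 = {2, 7, 10}  B5 = {2, 3, 7}  B6 = {2, 4, 7}  B7 = {2, 8, 10}  B8 = {1, 2, 10}
Tree: B1–B2, B1–B3, B1–B4, B4–B5, B5–B6, B4–B7, B7–B8
The largest bag has 3 vertices, giving width 2; this decomposition certifies tw(G) ≤ 2. On the other hand G contains the 3-clique {2, 8, 10}. A clique must lie in a single bag of any decomposition, so no decomposition can have width below 2. Therefore the treewidth is 2.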